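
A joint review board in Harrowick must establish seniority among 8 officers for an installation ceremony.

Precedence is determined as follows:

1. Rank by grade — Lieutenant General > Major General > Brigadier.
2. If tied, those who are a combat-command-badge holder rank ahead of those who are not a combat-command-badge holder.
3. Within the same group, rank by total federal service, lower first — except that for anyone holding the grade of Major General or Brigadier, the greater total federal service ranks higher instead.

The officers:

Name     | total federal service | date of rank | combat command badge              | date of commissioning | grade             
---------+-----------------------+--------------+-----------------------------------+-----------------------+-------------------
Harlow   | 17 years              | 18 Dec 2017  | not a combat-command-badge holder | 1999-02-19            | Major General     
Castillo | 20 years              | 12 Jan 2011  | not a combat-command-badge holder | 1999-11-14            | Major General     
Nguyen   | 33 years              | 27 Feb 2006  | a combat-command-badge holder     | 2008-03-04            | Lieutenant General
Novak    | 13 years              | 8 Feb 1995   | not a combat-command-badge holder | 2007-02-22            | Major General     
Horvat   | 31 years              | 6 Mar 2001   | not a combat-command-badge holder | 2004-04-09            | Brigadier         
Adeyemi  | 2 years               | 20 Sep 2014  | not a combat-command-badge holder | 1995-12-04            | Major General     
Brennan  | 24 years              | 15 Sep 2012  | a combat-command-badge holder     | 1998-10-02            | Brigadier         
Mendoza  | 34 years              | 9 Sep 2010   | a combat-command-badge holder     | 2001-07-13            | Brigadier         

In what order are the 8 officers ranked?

Nguyen, Castillo, Harlow, Novak, Adeyemi, Mendoza, Brennan, Horvat

By grade: Nguyen (Lieutenant General); then Castillo, Harlow, Novak and Adeyemi (Major General); then Mendoza, Brennan and Horvat (Brigadier).
Castillo, Harlow, Novak and Adeyemi are each not a combat-command-badge holder, so the next rule applies.
Among Castillo, Harlow, Novak and Adeyemi, by total federal service (higher first) (reversed rule for this group): Castillo (20 years) before Harlow (17 years) before Novak (13 years) before Adeyemi (2 years).
Among Mendoza, Brennan and Horvat, a combat-command-badge holder before not a combat-command-badge holder: Mendoza and Brennan (a combat-command-badge holder) before Horvat (not a combat-command-badge holder).
Among Mendoza and Brennan, by total federal service (higher first) (reversed rule for this group): Mendoza (34 years) before Brennan (24 years).
Full order: Nguyen, Castillo, Harlow, Novak, Adeyemi, Mendoza, Brennan, Horvat.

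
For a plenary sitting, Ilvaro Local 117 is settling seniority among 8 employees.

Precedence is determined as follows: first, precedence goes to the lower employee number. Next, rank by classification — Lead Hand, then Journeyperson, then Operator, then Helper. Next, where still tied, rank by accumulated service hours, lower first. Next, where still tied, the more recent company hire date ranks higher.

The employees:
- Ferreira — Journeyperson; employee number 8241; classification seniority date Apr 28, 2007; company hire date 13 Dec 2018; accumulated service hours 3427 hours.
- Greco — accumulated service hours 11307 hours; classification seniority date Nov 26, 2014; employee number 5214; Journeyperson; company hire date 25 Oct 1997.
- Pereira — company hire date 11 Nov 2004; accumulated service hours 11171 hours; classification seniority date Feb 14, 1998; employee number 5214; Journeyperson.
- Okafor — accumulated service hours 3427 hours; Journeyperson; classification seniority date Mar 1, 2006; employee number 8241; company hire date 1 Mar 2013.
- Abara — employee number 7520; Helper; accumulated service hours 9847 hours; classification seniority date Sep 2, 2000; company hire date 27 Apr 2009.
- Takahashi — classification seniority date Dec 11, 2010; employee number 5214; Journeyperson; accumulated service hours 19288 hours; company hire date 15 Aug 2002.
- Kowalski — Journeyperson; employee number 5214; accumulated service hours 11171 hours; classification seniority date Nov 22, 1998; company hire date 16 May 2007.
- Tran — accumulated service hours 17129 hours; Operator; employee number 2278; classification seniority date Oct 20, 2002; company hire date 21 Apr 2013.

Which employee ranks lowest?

By employee number (lower first): Tran (2278); then Kowalski, Pereira, Greco and Takahashi (each 5214); then Abara (7520); then Ferreira and Okafor (both 8241).
Kowalski, Pereira, Greco and Takahashi are each Journeyperson, so the next rule applies.
Among Kowalski, Pereira, Greco and Takahashi, by accumulated service hours (lower first): Kowalski and Pereira (11171 hours) before Greco (11307 hours) before Takahashi (19288 hours).
Among Kowalski and Pereira, by company hire date (later first): Kowalski (16 May 2007) before Pereira (11 Nov 2004).
Ferreira and Okafor are each Journeyperson, so the next rule applies.
Ferreira and Okafor both have accumulated service hours 3427 hours, so the next rule applies.
Among Ferreira and Okafor, by company hire date (later first): Ferreira (13 Dec 2018) before Okafor (1 Mar 2013).
Order: Tran, Kowalski, Pereira, Greco, Takahashi, Abara, Ferreira, Okafor.

Okafor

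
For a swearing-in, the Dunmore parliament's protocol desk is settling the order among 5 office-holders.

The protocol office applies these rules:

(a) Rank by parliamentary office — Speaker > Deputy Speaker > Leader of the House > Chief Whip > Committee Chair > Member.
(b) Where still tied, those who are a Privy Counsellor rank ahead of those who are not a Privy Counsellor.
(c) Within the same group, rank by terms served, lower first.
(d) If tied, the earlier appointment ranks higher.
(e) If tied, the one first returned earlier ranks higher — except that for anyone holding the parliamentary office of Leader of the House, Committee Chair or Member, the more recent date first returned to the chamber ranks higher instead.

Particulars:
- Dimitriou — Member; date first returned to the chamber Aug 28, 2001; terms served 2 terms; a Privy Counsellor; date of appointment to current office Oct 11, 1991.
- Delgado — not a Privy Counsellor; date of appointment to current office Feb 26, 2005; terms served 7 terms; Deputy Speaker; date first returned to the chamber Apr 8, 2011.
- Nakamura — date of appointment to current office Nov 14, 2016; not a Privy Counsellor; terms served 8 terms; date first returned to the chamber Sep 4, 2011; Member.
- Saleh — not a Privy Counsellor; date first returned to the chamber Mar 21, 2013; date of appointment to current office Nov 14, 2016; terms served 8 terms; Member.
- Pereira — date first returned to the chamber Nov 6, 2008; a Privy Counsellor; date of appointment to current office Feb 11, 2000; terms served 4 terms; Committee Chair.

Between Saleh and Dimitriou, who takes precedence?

By parliamentary office: Delgado (Deputy Speaker); then Pereira (Committee Chair); then Dimitriou, Saleh and Nakamura (Member).
Among Dimitriou, Saleh and Nakamura, a Privy Counsellor before not a Privy Counsellor: Dimitriou (a Privy Counsellor) before Saleh and Nakamura (not a Privy Counsellor).
Saleh and Nakamura both have terms served 8 terms, so the next rule applies.
Saleh and Nakamura both have date of appointment to current office Nov 14, 2016, so the next rule applies.
Among Saleh and Nakamura, by date first returned to the chamber (later first) (reversed rule for this group): Saleh (Mar 21, 2013) before Nakamura (Sep 4, 2011).
So Dimitriou takes precedence.

Dimitriou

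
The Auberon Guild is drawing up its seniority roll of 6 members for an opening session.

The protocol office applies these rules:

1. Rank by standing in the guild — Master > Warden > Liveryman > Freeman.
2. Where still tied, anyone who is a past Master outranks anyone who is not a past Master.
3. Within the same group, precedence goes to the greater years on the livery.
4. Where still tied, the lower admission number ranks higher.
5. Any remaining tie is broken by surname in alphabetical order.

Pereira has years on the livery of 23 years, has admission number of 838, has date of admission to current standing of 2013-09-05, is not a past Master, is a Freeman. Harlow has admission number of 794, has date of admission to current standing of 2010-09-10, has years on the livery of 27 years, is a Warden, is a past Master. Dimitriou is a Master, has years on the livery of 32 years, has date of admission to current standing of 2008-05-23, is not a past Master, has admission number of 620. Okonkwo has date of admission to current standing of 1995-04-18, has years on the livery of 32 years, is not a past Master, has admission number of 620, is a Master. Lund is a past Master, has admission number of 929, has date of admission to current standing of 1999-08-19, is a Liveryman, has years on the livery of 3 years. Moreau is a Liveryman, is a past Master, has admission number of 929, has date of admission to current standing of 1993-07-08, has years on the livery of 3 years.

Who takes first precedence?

By standing in the guild: Dimitriou and Okonkwo (Master); then Harlow (Warden); then Lund and Moreau (Liveryman); then Pereira (Freeman).
Dimitriou and Okonkwo are each not a past Master, so the next rule applies.
Dimitriou and Okonkwo both have years on the livery 32 years, so the next rule applies.
Dimitriou and Okonkwo both have admission number 620, so the next rule applies.
Among Dimitriou and Okonkwo, alphabetically by surname: Dimitriou before Okonkwo.
Lund and Moreau are each a past Master, so the next rule applies.
Lund and Moreau both have years on the livery 3 years, so the next rule applies.
Lund and Moreau both have admission number 929, so the next rule applies.
Among Lund and Moreau, alphabetically by surname: Lund before Moreau.
Order: Dimitriou, Okonkwo, Harlow, Lund, Moreau, Pereira.

Dimitriou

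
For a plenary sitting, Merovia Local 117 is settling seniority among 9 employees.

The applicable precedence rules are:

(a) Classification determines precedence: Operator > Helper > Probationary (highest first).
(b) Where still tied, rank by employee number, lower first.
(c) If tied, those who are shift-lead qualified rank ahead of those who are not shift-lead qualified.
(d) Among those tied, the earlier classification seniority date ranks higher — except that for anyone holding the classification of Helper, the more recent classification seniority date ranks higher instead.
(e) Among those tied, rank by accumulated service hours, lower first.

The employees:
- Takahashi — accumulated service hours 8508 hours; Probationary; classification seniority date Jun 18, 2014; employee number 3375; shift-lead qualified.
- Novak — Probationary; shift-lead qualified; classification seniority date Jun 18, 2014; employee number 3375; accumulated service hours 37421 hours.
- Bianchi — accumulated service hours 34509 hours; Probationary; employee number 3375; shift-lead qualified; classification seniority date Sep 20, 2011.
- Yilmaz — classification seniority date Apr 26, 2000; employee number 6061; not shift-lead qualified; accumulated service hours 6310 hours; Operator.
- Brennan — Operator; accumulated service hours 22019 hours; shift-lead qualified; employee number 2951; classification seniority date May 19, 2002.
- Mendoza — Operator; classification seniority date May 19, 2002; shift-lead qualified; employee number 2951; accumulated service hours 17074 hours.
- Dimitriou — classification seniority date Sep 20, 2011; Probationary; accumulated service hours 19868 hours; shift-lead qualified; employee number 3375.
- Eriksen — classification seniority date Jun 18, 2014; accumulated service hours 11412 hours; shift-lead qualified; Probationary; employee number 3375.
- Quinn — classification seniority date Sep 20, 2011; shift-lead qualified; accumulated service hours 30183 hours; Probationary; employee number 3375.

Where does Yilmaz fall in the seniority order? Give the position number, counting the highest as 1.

3

By classification: Mendoza, Brennan and Yilmaz (Operator); then Dimitriou, Quinn, Bianchi, Takahashi, Eriksen and Novak (Probationary).
Among Mendoza, Brennan and Yilmaz, by employee number (lower first): Mendoza and Brennan (2951) before Yilmaz (6061).
Mendoza and Brennan are each shift-lead qualified, so the next rule applies.
Mendoza and Brennan both have classification seniority date May 19, 2002, so the next rule applies.
Among Mendoza and Brennan, by accumulated service hours (lower first): Mendoza (17074 hours) before Brennan (22019 hours).
Dimitriou, Quinn, Bianchi, Takahashi, Eriksen and Novak all have employee number 3375, so the next rule applies.
Dimitriou, Quinn, Bianchi, Takahashi, Eriksen and Novak are each shift-lead qualified, so the next rule applies.
Among Dimitriou, Quinn, Bianchi, Takahashi, Eriksen and Novak, by classification seniority date (earlier first): Dimitriou, Quinn and Bianchi (Sep 20, 2011) before Takahashi, Eriksen and Novak (Jun 18, 2014).
Among Dimitriou, Quinn and Bianchi, by accumulated service hours (lower first): Dimitriou (19868 hours) before Quinn (30183 hours) before Bianchi (34509 hours).
Among Takahashi, Eriksen and Novak, by accumulated service hours (lower first): Takahashi (8508 hours) before Eriksen (11412 hours) before Novak (37421 hours).
Order: Mendoza, Brennan, Yilmaz, Dimitriou, Quinn, Bianchi, Takahashi, Eriksen, Novak. So position 3.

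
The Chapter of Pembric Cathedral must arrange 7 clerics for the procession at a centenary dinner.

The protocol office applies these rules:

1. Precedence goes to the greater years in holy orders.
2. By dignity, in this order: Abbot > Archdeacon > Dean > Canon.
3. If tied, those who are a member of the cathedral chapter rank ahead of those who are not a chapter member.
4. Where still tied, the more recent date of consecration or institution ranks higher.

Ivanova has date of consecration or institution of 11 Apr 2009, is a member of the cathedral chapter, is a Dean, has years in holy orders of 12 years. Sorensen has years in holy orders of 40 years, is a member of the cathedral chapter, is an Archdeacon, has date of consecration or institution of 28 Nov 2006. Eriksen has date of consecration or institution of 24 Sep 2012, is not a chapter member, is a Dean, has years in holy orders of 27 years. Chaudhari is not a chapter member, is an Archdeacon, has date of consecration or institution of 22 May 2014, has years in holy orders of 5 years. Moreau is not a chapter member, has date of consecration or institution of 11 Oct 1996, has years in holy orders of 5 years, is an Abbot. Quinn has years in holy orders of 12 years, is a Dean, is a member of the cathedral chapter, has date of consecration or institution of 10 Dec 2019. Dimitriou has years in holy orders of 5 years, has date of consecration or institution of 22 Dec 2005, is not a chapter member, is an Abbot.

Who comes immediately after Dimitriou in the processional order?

Moreau

By years in holy orders (higher first): Sorensen (40 years); then Eriksen (27 years); then Quinn and Ivanova (both 12 years); then Dimitriou, Moreau and Chaudhari (each 5 years).
Quinn and Ivanova are each Dean, so the next rule applies.
Quinn and Ivanova are each a member of the cathedral chapter, so the next rule applies.
Among Quinn and Ivanova, by date of consecration or institution (later first): Quinn (10 Dec 2019) before Ivanova (11 Apr 2009).
Among Dimitriou, Moreau and Chaudhari, by dignity: Dimitriou and Moreau (Abbot) before Chaudhari (Archdeacon).
Dimitriou and Moreau are each not a chapter member, so the next rule applies.
Among Dimitriou and Moreau, by date of consecration or institution (later first): Dimitriou (22 Dec 2005) before Moreau (11 Oct 1996).
Order: Sorensen, Eriksen, Quinn, Ivanova, Dimitriou, Moreau, Chaudhari.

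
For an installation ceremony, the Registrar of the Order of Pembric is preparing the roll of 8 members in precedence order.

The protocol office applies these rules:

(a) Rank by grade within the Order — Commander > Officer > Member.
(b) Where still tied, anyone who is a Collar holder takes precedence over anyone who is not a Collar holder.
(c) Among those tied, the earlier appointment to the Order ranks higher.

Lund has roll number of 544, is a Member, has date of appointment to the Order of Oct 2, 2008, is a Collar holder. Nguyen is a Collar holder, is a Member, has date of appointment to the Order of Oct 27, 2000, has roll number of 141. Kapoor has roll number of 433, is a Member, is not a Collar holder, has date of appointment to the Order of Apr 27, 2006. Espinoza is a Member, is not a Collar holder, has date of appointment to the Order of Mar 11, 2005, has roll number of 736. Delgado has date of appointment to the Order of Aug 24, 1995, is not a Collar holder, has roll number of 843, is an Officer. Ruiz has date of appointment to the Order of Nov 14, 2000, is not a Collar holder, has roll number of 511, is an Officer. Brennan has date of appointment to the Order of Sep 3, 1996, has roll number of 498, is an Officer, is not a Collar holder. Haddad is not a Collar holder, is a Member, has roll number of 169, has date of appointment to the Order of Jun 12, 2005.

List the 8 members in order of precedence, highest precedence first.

Delgado, Brennan, Ruiz, Nguyen, Lund, Espinoza, Haddad, Kapoor

By grade within the Order: Delgado, Brennan and Ruiz (Officer); then Nguyen, Lund, Espinoza, Haddad and Kapoor (Member).
Delgado, Brennan and Ruiz are each not a Collar holder, so the next rule applies.
Among Delgado, Brennan and Ruiz, by date of appointment to the Order (earlier first): Delgado (Aug 24, 1995) before Brennan (Sep 3, 1996) before Ruiz (Nov 14, 2000).
Among Nguyen, Lund, Espinoza, Haddad and Kapoor, a Collar holder before not a Collar holder: Nguyen and Lund (a Collar holder) before Espinoza, Haddad and Kapoor (not a Collar holder).
Among Nguyen and Lund, by date of appointment to the Order (earlier first): Nguyen (Oct 27, 2000) before Lund (Oct 2, 2008).
Among Espinoza, Haddad and Kapoor, by date of appointment to the Order (earlier first): Espinoza (Mar 11, 2005) before Haddad (Jun 12, 2005) before Kapoor (Apr 27, 2006).
Full order: Delgado, Brennan, Ruiz, Nguyen, Lund, Espinoza, Haddad, Kapoor.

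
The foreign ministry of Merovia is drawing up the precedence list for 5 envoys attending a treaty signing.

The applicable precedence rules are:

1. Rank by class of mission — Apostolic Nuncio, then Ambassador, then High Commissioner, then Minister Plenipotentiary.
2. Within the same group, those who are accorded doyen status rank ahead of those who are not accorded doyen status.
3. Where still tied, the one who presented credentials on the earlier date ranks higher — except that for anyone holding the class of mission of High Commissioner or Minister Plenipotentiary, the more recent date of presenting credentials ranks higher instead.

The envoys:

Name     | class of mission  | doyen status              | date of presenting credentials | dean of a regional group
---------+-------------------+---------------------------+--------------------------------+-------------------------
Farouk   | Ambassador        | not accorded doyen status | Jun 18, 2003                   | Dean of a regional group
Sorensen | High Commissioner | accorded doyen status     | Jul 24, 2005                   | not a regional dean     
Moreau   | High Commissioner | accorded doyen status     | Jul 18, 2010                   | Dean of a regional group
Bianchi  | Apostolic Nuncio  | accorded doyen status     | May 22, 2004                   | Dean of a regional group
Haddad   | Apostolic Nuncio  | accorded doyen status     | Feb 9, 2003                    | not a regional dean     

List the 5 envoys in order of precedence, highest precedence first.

Haddad, Bianchi, Farouk, Moreau, Sorensen

By class of mission: Haddad and Bianchi (Apostolic Nuncio); then Farouk (Ambassador); then Moreau and Sorensen (High Commissioner).
Haddad and Bianchi are each accorded doyen status, so the next rule applies.
Among Haddad and Bianchi, by date of presenting credentials (earlier first): Haddad (Feb 9, 2003) before Bianchi (May 22, 2004).
Moreau and Sorensen are each accorded doyen status, so the next rule applies.
Among Moreau and Sorensen, by date of presenting credentials (later first) (reversed rule for this group): Moreau (Jul 18, 2010) before Sorensen (Jul 24, 2005).
Full order: Haddad, Bianchi, Farouk, Moreau, Sorensen.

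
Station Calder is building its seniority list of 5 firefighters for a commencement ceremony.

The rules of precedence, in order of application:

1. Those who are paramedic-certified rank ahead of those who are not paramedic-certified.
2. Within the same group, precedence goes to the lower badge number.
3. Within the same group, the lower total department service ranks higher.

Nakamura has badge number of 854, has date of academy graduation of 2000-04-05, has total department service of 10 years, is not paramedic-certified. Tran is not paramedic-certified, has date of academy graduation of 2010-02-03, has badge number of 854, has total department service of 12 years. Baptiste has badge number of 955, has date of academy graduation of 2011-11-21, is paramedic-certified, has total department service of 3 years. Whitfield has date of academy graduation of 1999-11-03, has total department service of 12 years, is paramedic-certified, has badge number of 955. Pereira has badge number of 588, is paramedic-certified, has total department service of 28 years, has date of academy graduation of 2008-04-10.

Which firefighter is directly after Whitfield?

By the first rule: Pereira, Baptiste and Whitfield (each paramedic-certified); then Nakamura and Tran (both not paramedic-certified).
Among Pereira, Baptiste and Whitfield, by badge number (lower first): Pereira (588) before Baptiste and Whitfield (955).
Among Baptiste and Whitfield, by total department service (lower first): Baptiste (3 years) before Whitfield (12 years).
Nakamura and Tran both have badge number 854, so the next rule applies.
Among Nakamura and Tran, by total department service (lower first): Nakamura (10 years) before Tran (12 years).
Order: Pereira, Baptiste, Whitfield, Nakamura, Tran.

Nakamura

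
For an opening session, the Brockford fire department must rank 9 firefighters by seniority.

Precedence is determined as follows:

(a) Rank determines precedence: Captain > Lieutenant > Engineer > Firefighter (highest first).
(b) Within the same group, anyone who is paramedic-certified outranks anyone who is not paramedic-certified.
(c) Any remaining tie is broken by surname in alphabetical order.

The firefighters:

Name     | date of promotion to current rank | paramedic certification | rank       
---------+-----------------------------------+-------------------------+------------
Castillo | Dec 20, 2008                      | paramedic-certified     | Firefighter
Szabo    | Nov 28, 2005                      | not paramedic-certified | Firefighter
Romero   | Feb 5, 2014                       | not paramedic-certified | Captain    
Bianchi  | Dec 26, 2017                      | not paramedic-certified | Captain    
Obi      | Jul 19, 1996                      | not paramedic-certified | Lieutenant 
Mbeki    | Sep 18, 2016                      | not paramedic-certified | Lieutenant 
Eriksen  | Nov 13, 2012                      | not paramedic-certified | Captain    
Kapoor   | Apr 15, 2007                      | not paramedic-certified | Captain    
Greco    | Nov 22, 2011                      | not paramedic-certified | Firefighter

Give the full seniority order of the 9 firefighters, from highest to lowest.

By rank: Bianchi, Eriksen, Kapoor and Romero (Captain); then Mbeki and Obi (Lieutenant); then Castillo, Greco and Szabo (Firefighter).
Bianchi, Eriksen, Kapoor and Romero are each not paramedic-certified, so the next rule applies.
Among Bianchi, Eriksen, Kapoor and Romero, alphabetically by surname: Bianchi before Eriksen before Kapoor before Romero.
Mbeki and Obi are each not paramedic-certified, so the next rule applies.
Among Mbeki and Obi, alphabetically by surname: Mbeki before Obi.
Among Castillo, Greco and Szabo, paramedic-certified before not paramedic-certified: Castillo (paramedic-certified) before Greco and Szabo (not paramedic-certified).
Among Greco and Szabo, alphabetically by surname: Greco before Szabo.
Full order: Bianchi, Eriksen, Kapoor, Romero, Mbeki, Obi, Castillo, Greco, Szabo.

Bianchi, Eriksen, Kapoor, Romero, Mbeki, Obi, Castillo, Greco, Szabo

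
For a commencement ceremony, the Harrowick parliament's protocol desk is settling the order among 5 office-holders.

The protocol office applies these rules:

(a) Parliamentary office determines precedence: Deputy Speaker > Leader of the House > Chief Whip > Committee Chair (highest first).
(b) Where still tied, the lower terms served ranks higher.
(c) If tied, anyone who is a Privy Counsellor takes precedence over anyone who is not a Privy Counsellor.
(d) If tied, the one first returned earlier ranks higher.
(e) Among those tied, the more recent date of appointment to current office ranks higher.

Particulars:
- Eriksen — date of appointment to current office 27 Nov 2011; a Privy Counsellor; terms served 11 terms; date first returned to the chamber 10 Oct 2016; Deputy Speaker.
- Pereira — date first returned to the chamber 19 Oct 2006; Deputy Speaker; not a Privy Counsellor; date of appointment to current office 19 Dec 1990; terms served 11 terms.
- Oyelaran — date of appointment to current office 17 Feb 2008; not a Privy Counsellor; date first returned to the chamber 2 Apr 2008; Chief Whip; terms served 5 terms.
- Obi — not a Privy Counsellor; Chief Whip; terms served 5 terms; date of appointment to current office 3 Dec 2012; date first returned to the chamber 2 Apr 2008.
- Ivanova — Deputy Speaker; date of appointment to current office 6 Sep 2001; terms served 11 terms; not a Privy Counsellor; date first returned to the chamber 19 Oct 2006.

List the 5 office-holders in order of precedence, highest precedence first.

By parliamentary office: Eriksen, Ivanova and Pereira (Deputy Speaker); then Obi and Oyelaran (Chief Whip).
Eriksen, Ivanova and Pereira all have terms served 11 terms, so the next rule applies.
Among Eriksen, Ivanova and Pereira, a Privy Counsellor before not a Privy Counsellor: Eriksen (a Privy Counsellor) before Ivanova and Pereira (not a Privy Counsellor).
Ivanova and Pereira both have date first returned to the chamber 19 Oct 2006, so the next rule applies.
Among Ivanova and Pereira, by date of appointment to current office (later first): Ivanova (6 Sep 2001) before Pereira (19 Dec 1990).
Obi and Oyelaran both have terms served 5 terms, so the next rule applies.
Obi and Oyelaran are each not a Privy Counsellor, so the next rule applies.
Obi and Oyelaran both have date first returned to the chamber 2 Apr 2008, so the next rule applies.
Among Obi and Oyelaran, by date of appointment to current office (later first): Obi (3 Dec 2012) before Oyelaran (17 Feb 2008).
Full order: Eriksen, Ivanova, Pereira, Obi, Oyelaran.

Eriksen, Ivanova, Pereira, Obi, Oyelaran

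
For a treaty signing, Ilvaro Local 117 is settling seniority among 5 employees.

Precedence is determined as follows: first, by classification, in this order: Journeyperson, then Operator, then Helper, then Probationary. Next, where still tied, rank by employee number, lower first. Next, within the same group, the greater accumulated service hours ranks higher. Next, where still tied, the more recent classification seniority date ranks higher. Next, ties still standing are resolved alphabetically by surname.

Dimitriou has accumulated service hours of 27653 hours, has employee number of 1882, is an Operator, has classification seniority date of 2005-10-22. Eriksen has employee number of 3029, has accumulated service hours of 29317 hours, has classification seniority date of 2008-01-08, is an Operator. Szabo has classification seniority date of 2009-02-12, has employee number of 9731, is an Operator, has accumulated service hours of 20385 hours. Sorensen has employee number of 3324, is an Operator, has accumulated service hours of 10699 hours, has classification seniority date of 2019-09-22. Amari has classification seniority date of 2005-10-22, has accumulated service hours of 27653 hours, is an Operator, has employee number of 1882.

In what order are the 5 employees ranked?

Amari, Dimitriou, Eriksen, Sorensen, Szabo

By classification: Amari, Dimitriou, Eriksen, Sorensen and Szabo (Operator).
Among Amari, Dimitriou, Eriksen, Sorensen and Szabo, by employee number (lower first): Amari and Dimitriou (1882) before Eriksen (3029) before Sorensen (3324) before Szabo (9731).
Amari and Dimitriou both have accumulated service hours 27653 hours, so the next rule applies.
Amari and Dimitriou both have classification seniority date 2005-10-22, so the next rule applies.
Among Amari and Dimitriou, alphabetically by surname: Amari before Dimitriou.
Full order: Amari, Dimitriou, Eriksen, Sorensen, Szabo.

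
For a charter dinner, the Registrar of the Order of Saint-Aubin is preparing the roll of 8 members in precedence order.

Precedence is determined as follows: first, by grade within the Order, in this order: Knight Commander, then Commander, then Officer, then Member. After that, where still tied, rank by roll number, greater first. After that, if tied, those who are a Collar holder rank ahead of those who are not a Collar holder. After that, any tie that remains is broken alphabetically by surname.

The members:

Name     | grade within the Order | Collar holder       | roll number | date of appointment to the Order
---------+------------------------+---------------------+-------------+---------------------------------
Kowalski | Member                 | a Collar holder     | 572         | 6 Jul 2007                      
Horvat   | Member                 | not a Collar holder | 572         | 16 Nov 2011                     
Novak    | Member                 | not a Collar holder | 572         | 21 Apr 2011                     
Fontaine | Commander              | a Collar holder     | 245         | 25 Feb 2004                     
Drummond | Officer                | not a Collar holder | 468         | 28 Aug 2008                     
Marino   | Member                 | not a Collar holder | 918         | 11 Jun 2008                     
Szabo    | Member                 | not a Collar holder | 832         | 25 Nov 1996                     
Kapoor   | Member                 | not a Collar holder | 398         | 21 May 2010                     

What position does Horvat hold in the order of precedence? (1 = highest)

6

By grade within the Order: Fontaine (Commander); then Drummond (Officer); then Marino, Szabo, Kowalski, Horvat, Novak and Kapoor (Member).
Among Marino, Szabo, Kowalski, Horvat, Novak and Kapoor, by roll number (higher first): Marino (918) before Szabo (832) before Kowalski, Horvat and Novak (572) before Kapoor (398).
Among Kowalski, Horvat and Novak, a Collar holder before not a Collar holder: Kowalski (a Collar holder) before Horvat and Novak (not a Collar holder).
Among Horvat and Novak, alphabetically by surname: Horvat before Novak.
Order: Fontaine, Drummond, Marino, Szabo, Kowalski, Horvat, Novak, Kapoor. So position 6.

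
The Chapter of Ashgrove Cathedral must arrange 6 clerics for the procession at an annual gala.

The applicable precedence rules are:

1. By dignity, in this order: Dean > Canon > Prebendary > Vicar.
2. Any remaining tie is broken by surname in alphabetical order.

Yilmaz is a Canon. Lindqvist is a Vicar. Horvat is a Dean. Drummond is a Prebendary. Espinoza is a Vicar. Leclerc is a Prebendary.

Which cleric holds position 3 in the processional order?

By dignity: Horvat (Dean); then Yilmaz (Canon); then Drummond and Leclerc (Prebendary); then Espinoza and Lindqvist (Vicar).
Among Drummond and Leclerc, alphabetically by surname: Drummond before Leclerc.
Among Espinoza and Lindqvist, alphabetically by surname: Espinoza before Lindqvist.
Order: Horvat, Yilmaz, Drummond, Leclerc, Espinoza, Lindqvist.

Drummond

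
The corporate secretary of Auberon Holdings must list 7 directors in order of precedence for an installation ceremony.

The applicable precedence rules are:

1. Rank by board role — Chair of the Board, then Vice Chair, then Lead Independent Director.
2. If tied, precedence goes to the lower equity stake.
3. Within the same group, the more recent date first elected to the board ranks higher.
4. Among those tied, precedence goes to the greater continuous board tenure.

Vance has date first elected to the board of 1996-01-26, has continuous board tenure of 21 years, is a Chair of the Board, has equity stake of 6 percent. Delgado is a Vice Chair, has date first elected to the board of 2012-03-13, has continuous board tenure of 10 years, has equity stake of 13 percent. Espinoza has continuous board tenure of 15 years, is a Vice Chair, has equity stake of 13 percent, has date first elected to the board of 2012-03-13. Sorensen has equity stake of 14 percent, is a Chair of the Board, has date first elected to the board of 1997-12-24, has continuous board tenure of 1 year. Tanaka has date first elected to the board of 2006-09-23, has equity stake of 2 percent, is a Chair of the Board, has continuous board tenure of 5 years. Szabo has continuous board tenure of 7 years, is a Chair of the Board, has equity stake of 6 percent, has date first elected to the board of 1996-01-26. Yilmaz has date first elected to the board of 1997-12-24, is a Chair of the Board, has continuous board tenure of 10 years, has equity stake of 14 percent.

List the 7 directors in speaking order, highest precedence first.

Tanaka, Vance, Szabo, Yilmaz, Sorensen, Espinoza, Delgado

By board role: Tanaka, Vance, Szabo, Yilmaz and Sorensen (Chair of the Board); then Espinoza and Delgado (Vice Chair).
Among Tanaka, Vance, Szabo, Yilmaz and Sorensen, by equity stake (lower first): Tanaka (2 percent) before Vance and Szabo (6 percent) before Yilmaz and Sorensen (14 percent).
Vance and Szabo both have date first elected to the board 1996-01-26, so the next rule applies.
Among Vance and Szabo, by continuous board tenure (higher first): Vance (21 years) before Szabo (7 years).
Yilmaz and Sorensen both have date first elected to the board 1997-12-24, so the next rule applies.
Among Yilmaz and Sorensen, by continuous board tenure (higher first): Yilmaz (10 years) before Sorensen (1 year).
Espinoza and Delgado both have equity stake 13 percent, so the next rule applies.
Espinoza and Delgado both have date first elected to the board 2012-03-13, so the next rule applies.
Among Espinoza and Delgado, by continuous board tenure (higher first): Espinoza (15 years) before Delgado (10 years).
Full order: Tanaka, Vance, Szabo, Yilmaz, Sorensen, Espinoza, Delgado.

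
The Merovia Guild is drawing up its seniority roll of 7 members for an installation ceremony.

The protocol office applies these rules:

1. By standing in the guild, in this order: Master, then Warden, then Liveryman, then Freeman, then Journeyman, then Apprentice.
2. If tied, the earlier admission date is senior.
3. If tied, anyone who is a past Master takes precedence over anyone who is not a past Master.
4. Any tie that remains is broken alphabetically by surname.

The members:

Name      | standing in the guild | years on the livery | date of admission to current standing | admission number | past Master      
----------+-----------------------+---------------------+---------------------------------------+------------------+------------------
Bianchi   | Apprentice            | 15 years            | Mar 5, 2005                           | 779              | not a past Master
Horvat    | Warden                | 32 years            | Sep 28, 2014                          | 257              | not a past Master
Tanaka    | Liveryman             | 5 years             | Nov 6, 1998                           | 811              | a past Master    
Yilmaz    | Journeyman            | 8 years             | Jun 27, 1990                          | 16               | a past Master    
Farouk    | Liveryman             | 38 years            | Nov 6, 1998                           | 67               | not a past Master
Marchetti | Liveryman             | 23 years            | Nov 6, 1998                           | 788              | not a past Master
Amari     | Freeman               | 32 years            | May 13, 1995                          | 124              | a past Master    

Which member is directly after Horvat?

By standing in the guild: Horvat (Warden); then Tanaka, Farouk and Marchetti (Liveryman); then Amari (Freeman); then Yilmaz (Journeyman); then Bianchi (Apprentice).
Tanaka, Farouk and Marchetti all have date of admission to current standing Nov 6, 1998, so the next rule applies.
Among Tanaka, Farouk and Marchetti, a past Master before not a past Master: Tanaka (a past Master) before Farouk and Marchetti (not a past Master).
Among Farouk and Marchetti, alphabetically by surname: Farouk before Marchetti.
Order: Horvat, Tanaka, Farouk, Marchetti, Amari, Yilmaz, Bianchi.

Tanaka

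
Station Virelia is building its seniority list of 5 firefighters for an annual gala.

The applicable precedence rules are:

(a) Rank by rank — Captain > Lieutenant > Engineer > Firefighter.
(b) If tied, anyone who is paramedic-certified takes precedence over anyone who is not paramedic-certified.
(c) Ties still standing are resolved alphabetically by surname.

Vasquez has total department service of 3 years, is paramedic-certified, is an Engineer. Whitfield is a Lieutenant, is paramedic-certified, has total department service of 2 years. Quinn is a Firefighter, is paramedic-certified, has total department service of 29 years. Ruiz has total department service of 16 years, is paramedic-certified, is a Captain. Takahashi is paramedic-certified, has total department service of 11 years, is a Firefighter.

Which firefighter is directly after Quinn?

Takahashi

By rank: Ruiz (Captain); then Whitfield (Lieutenant); then Vasquez (Engineer); then Quinn and Takahashi (Firefighter).
Quinn and Takahashi are each paramedic-certified, so the next rule applies.
Among Quinn and Takahashi, alphabetically by surname: Quinn before Takahashi.
Order: Ruiz, Whitfield, Vasquez, Quinn, Takahashi.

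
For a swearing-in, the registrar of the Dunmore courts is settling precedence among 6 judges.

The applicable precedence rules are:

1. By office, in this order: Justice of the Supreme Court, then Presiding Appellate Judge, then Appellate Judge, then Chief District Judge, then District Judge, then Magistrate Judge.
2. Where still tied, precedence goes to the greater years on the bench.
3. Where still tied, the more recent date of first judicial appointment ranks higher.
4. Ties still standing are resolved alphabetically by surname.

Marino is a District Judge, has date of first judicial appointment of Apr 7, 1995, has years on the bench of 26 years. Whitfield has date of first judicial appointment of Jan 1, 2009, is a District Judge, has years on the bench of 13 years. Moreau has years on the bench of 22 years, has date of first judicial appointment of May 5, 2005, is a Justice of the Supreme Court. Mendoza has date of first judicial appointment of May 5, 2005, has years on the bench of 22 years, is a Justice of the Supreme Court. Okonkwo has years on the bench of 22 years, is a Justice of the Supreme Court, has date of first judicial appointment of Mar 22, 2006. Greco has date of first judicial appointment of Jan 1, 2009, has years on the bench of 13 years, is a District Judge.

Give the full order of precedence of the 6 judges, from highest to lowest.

By office: Okonkwo, Mendoza and Moreau (Justice of the Supreme Court); then Marino, Greco and Whitfield (District Judge).
Okonkwo, Mendoza and Moreau all have years on the bench 22 years, so the next rule applies.
Among Okonkwo, Mendoza and Moreau, by date of first judicial appointment (later first): Okonkwo (Mar 22, 2006) before Mendoza and Moreau (May 5, 2005).
Among Mendoza and Moreau, alphabetically by surname: Mendoza before Moreau.
Among Marino, Greco and Whitfield, by years on the bench (higher first): Marino (26 years) before Greco and Whitfield (13 years).
Greco and Whitfield both have date of first judicial appointment Jan 1, 2009, so the next rule applies.
Among Greco and Whitfield, alphabetically by surname: Greco before Whitfield.
Full order: Okonkwo, Mendoza, Moreau, Marino, Greco, Whitfield.

Okonkwo, Mendoza, Moreau, Marino, Greco, Whitfield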